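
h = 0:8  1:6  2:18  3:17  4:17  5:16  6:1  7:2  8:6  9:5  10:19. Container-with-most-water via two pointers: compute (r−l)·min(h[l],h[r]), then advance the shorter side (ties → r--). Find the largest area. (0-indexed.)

max area = 144

[0,10] min(8,19)*10=80 best=80 * → l++
[1,10] min(6,19)*9=54 best=80 → l++
[2,10] min(18,19)*8=144 best=144 * → l++
[3,10] min(17,19)*7=119 best=144 → l++
[4,10] min(17,19)*6=102 best=144 → l++
[5,10] min(16,19)*5=80 best=144 → l++
[6,10] min(1,19)*4=4 best=144 → l++
[7,10] min(2,19)*3=6 best=144 → l++
[8,10] min(6,19)*2=12 best=144 → l++
[9,10] min(5,19)*1=5 best=144 → l++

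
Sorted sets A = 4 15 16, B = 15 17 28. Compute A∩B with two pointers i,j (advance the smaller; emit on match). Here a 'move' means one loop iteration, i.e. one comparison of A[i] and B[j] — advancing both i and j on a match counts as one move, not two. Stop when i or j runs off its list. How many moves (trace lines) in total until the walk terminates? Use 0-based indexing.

3 moves

i=0 j=0: 4<15, i++
i=1 j=0: 15==15 emit, i++,j++
i=2 j=1: 16<17, i++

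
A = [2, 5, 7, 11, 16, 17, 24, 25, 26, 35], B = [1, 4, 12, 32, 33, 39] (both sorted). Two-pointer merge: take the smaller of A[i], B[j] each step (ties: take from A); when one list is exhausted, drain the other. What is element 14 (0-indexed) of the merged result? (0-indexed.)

merged[14] = 35

i=0 j=0: A[i]=2>B[j]=1 take 1, j++
i=0 j=1: A[i]=2<=B[j]=4 take 2, i++
i=1 j=1: A[i]=5>B[j]=4 take 4, j++
i=1 j=2: A[i]=5<=B[j]=12 take 5, i++
i=2 j=2: A[i]=7<=B[j]=12 take 7, i++
i=3 j=2: A[i]=11<=B[j]=12 take 11, i++
i=4 j=2: A[i]=16>B[j]=12 take 12, j++
i=4 j=3: A[i]=16<=B[j]=32 take 16, i++
i=5 j=3: A[i]=17<=B[j]=32 take 17, i++
i=6 j=3: A[i]=24<=B[j]=32 take 24, i++
i=7 j=3: A[i]=25<=B[j]=32 take 25, i++
i=8 j=3: A[i]=26<=B[j]=32 take 26, i++
i=9 j=3: A[i]=35>B[j]=32 take 32, j++
i=9 j=4: A[i]=35>B[j]=33 take 33, j++
i=9 j=5: A[i]=35<=B[j]=39 take 35, i++
i=10 j=5: A done, take B[j]=39, j++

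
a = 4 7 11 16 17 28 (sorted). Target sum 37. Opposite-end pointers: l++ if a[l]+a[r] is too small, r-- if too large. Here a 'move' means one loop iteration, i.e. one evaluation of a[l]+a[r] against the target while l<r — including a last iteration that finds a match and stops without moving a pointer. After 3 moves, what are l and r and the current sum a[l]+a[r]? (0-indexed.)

l=2, r=4, sum=28

l=0 r=5: 4+28=32 <37, l++
l=1 r=5: 7+28=35 <37, l++
l=2 r=5: 11+28=39 >37, r--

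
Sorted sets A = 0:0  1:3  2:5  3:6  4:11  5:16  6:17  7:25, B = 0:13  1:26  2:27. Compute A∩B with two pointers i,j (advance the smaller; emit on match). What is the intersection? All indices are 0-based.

intersection = []

i=0 j=0: 0<13, i++
i=1 j=0: 3<13, i++
i=2 j=0: 5<13, i++
i=3 j=0: 6<13, i++
i=4 j=0: 11<13, i++
i=5 j=0: 16>13, j++
i=5 j=1: 16<26, i++
i=6 j=1: 17<26, i++
i=7 j=1: 25<26, i++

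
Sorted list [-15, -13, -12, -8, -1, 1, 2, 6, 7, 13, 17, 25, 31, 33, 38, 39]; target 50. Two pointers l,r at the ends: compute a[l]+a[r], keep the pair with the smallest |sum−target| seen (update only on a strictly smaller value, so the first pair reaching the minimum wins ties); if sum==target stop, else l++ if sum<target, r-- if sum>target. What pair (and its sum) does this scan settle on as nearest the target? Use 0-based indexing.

[0,15] -15+39=24 d=26 * → l++
[1,15] -13+39=26 d=24 * → l++
[2,15] -12+39=27 d=23 * → l++
[3,15] -8+39=31 d=19 * → l++
[4,15] -1+39=38 d=12 * → l++
[5,15] 1+39=40 d=10 * → l++
[6,15] 2+39=41 d=9 * → l++
[7,15] 6+39=45 d=5 * → l++
[8,15] 7+39=46 d=4 * → l++
[9,15] 13+39=52 d=2 * → r--
[9,14] 13+38=51 d=1 * → r--
[9,13] 13+33=46 d=4 → l++
[10,13] 17+33=50 d=0 * → stop

pair (17, 33) with sum 50 (|Δ|=0)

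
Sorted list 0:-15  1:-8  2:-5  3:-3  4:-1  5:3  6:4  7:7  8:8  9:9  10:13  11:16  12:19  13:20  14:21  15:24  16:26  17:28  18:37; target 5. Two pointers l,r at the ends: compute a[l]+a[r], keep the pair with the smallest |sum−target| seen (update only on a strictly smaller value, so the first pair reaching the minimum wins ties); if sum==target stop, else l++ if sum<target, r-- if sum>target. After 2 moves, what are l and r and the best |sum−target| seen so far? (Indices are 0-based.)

l=0, r=16, best |Δ|=8

l=0 r=18: -15+37=22 d=17 *, r--
l=0 r=17: -15+28=13 d=8 *, r--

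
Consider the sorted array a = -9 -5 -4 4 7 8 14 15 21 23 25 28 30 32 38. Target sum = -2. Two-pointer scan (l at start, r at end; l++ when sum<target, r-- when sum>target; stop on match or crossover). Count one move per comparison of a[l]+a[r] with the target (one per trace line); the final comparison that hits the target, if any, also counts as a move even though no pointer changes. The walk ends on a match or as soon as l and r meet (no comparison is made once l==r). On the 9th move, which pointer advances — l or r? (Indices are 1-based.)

[1,15] -9+38=29 >-2 → r--
[1,14] -9+32=23 >-2 → r--
[1,13] -9+30=21 >-2 → r--
[1,12] -9+28=19 >-2 → r--
[1,11] -9+25=16 >-2 → r--
[1,10] -9+23=14 >-2 → r--
[1,9] -9+21=12 >-2 → r--
[1,8] -9+15=6 >-2 → r--
[1,7] -9+14=5 >-2 → r--

r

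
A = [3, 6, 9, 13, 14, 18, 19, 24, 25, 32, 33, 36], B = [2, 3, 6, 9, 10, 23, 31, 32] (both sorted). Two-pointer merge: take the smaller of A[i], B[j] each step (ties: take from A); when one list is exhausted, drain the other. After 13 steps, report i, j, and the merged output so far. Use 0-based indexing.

i=7, j=6, merged so far=[2, 3, 3, 6, 6, 9, 9, 10, 13, 14, 18, 19, 23]

i=0 j=0: A[i]=3>B[j]=2 take 2, j++
i=0 j=1: A[i]=3<=B[j]=3 take 3, i++
i=1 j=1: A[i]=6>B[j]=3 take 3, j++
i=1 j=2: A[i]=6<=B[j]=6 take 6, i++
i=2 j=2: A[i]=9>B[j]=6 take 6, j++
i=2 j=3: A[i]=9<=B[j]=9 take 9, i++
i=3 j=3: A[i]=13>B[j]=9 take 9, j++
i=3 j=4: A[i]=13>B[j]=10 take 10, j++
i=3 j=5: A[i]=13<=B[j]=23 take 13, i++
i=4 j=5: A[i]=14<=B[j]=23 take 14, i++
i=5 j=5: A[i]=18<=B[j]=23 take 18, i++
i=6 j=5: A[i]=19<=B[j]=23 take 19, i++
i=7 j=5: A[i]=24>B[j]=23 take 23, j++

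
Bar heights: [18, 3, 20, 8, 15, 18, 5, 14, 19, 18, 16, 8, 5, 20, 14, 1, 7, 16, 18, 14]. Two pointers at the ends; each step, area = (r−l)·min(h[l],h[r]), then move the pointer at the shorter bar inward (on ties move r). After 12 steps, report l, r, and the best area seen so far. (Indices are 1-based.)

l=3, r=10, best area=324

l=1 r=20: min(18,14)*19=266 best=266 *, r--
l=1 r=19: min(18,18)*18=324 best=324 *, r--
l=1 r=18: min(18,16)*17=272 best=324, r--
l=1 r=17: min(18,7)*16=112 best=324, r--
l=1 r=16: min(18,1)*15=15 best=324, r--
l=1 r=15: min(18,14)*14=196 best=324, r--
l=1 r=14: min(18,20)*13=234 best=324, l++
l=2 r=14: min(3,20)*12=36 best=324, l++
l=3 r=14: min(20,20)*11=220 best=324, r--
l=3 r=13: min(20,5)*10=50 best=324, r--
l=3 r=12: min(20,8)*9=72 best=324, r--
l=3 r=11: min(20,16)*8=128 best=324, r--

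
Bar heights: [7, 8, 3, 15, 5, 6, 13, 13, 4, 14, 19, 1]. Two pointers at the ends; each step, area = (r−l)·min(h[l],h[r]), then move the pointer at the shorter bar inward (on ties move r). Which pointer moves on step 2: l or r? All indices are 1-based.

l

[1,12] min(7,1)*11=11 best=11 * → r--
[1,11] min(7,19)*10=70 best=70 * → l++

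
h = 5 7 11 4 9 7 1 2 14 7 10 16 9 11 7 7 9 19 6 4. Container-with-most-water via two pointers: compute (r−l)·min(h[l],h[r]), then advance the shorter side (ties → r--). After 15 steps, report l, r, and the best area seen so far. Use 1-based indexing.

l=1 r=20: min(5,4)*19=76 best=76 *, r--
l=1 r=19: min(5,6)*18=90 best=90 *, l++
l=2 r=19: min(7,6)*17=102 best=102 *, r--
l=2 r=18: min(7,19)*16=112 best=112 *, l++
l=3 r=18: min(11,19)*15=165 best=165 *, l++
l=4 r=18: min(4,19)*14=56 best=165, l++
l=5 r=18: min(9,19)*13=117 best=165, l++
l=6 r=18: min(7,19)*12=84 best=165, l++
l=7 r=18: min(1,19)*11=11 best=165, l++
l=8 r=18: min(2,19)*10=20 best=165, l++
l=9 r=18: min(14,19)*9=126 best=165, l++
l=10 r=18: min(7,19)*8=56 best=165, l++
l=11 r=18: min(10,19)*7=70 best=165, l++
l=12 r=18: min(16,19)*6=96 best=165, l++
l=13 r=18: min(9,19)*5=45 best=165, l++

l=14, r=18, best area=165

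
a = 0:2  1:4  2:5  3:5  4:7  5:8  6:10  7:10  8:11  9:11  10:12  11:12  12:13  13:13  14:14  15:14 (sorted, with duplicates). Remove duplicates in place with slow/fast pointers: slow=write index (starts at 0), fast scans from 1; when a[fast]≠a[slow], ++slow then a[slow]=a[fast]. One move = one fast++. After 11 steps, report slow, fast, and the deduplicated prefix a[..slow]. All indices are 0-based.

slow=0 fast=1: a[fast]=4≠a[slow]=2 write a[1]=4, slow++,fast++
slow=1 fast=2: a[fast]=5≠a[slow]=4 write a[2]=5, slow++,fast++
slow=2 fast=3: a[fast]=5=a[slow] dup, fast++
slow=2 fast=4: a[fast]=7≠a[slow]=5 write a[3]=7, slow++,fast++
slow=3 fast=5: a[fast]=8≠a[slow]=7 write a[4]=8, slow++,fast++
slow=4 fast=6: a[fast]=10≠a[slow]=8 write a[5]=10, slow++,fast++
slow=5 fast=7: a[fast]=10=a[slow] dup, fast++
slow=5 fast=8: a[fast]=11≠a[slow]=10 write a[6]=11, slow++,fast++
slow=6 fast=9: a[fast]=11=a[slow] dup, fast++
slow=6 fast=10: a[fast]=12≠a[slow]=11 write a[7]=12, slow++,fast++
slow=7 fast=11: a[fast]=12=a[slow] dup, fast++

slow=7, fast=12, prefix=[2, 4, 5, 7, 8, 10, 11, 12]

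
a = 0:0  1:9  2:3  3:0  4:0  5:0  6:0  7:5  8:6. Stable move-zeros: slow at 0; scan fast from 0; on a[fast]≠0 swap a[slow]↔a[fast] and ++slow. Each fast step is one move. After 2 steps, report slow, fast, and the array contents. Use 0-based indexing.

slow=0 fast=0: a[fast]=0, fast++
slow=0 fast=1: a[fast]=9≠0 swap→a[0]=9, slow++,fast++

slow=1, fast=2, a=[9, 0, 3, 0, 0, 0, 0, 5, 6]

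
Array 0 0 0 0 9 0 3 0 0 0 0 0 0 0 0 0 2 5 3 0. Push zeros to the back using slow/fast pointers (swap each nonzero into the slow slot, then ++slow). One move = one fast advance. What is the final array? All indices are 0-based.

[9, 3, 2, 5, 3, 0, 0, 0, 0, 0, 0, 0, 0, 0, 0, 0, 0, 0, 0, 0]

slow=0 fast=0: a[fast]=0, fast++
slow=0 fast=1: a[fast]=0, fast++
slow=0 fast=2: a[fast]=0, fast++
slow=0 fast=3: a[fast]=0, fast++
slow=0 fast=4: a[fast]=9≠0 swap→a[0]=9, slow++,fast++
slow=1 fast=5: a[fast]=0, fast++
slow=1 fast=6: a[fast]=3≠0 swap→a[1]=3, slow++,fast++
slow=2 fast=7: a[fast]=0, fast++
slow=2 fast=8: a[fast]=0, fast++
slow=2 fast=9: a[fast]=0, fast++
slow=2 fast=10: a[fast]=0, fast++
slow=2 fast=11: a[fast]=0, fast++
slow=2 fast=12: a[fast]=0, fast++
slow=2 fast=13: a[fast]=0, fast++
slow=2 fast=14: a[fast]=0, fast++
slow=2 fast=15: a[fast]=0, fast++
slow=2 fast=16: a[fast]=2≠0 swap→a[2]=2, slow++,fast++
slow=3 fast=17: a[fast]=5≠0 swap→a[3]=5, slow++,fast++
slow=4 fast=18: a[fast]=3≠0 swap→a[4]=3, slow++,fast++
slow=5 fast=19: a[fast]=0, fast++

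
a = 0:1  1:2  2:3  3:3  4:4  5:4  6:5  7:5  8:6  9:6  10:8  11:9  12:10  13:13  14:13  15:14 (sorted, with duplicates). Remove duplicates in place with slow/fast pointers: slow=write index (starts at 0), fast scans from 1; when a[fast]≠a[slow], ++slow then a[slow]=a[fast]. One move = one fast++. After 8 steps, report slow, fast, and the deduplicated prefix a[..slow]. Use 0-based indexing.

slow=5, fast=9, prefix=[1, 2, 3, 4, 5, 6]

slow=0 fast=1: a[fast]=2≠a[slow]=1 write a[1]=2, slow++,fast++
slow=1 fast=2: a[fast]=3≠a[slow]=2 write a[2]=3, slow++,fast++
slow=2 fast=3: a[fast]=3=a[slow] dup, fast++
slow=2 fast=4: a[fast]=4≠a[slow]=3 write a[3]=4, slow++,fast++
slow=3 fast=5: a[fast]=4=a[slow] dup, fast++
slow=3 fast=6: a[fast]=5≠a[slow]=4 write a[4]=5, slow++,fast++
slow=4 fast=7: a[fast]=5=a[slow] dup, fast++
slow=4 fast=8: a[fast]=6≠a[slow]=5 write a[5]=6, slow++,fast++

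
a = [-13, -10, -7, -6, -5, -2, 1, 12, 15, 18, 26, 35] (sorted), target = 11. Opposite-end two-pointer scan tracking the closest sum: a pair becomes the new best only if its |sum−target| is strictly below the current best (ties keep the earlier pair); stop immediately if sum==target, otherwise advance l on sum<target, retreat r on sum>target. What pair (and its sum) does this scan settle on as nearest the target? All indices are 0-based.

l=0 r=11: -13+35=22 d=11 *, r--
l=0 r=10: -13+26=13 d=2 *, r--
l=0 r=9: -13+18=5 d=6, l++
l=1 r=9: -10+18=8 d=3, l++
l=2 r=9: -7+18=11 d=0 *, stop

pair (-7, 18) with sum 11 (|Δ|=0)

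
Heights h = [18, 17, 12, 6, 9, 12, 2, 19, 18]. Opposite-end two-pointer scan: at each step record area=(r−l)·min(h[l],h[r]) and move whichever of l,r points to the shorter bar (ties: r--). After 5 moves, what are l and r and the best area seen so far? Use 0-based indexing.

[0,8] min(18,18)*8=144 best=144 * → r--
[0,7] min(18,19)*7=126 best=144 → l++
[1,7] min(17,19)*6=102 best=144 → l++
[2,7] min(12,19)*5=60 best=144 → l++
[3,7] min(6,19)*4=24 best=144 → l++

l=4, r=7, best area=144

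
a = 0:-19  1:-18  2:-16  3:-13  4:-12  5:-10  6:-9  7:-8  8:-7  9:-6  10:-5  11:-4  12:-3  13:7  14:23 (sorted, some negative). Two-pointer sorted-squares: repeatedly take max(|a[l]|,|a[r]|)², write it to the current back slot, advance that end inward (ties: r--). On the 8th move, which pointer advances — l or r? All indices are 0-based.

l

l=0 r=14: |-19|<=|23| out[14]=529, r--
l=0 r=13: |-19|>|7| out[13]=361, l++
l=1 r=13: |-18|>|7| out[12]=324, l++
l=2 r=13: |-16|>|7| out[11]=256, l++
l=3 r=13: |-13|>|7| out[10]=169, l++
l=4 r=13: |-12|>|7| out[9]=144, l++
l=5 r=13: |-10|>|7| out[8]=100, l++
l=6 r=13: |-9|>|7| out[7]=81, l++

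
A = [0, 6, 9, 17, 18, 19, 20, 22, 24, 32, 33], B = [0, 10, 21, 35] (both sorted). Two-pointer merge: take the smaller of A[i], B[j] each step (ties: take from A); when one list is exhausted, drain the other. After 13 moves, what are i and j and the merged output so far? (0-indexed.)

i=10, j=3, merged so far=[0, 0, 6, 9, 10, 17, 18, 19, 20, 21, 22, 24, 32]

[i=0,j=0] A[i]=0<=B[j]=0 take 0 → i++
[i=1,j=0] A[i]=6>B[j]=0 take 0 → j++
[i=1,j=1] A[i]=6<=B[j]=10 take 6 → i++
[i=2,j=1] A[i]=9<=B[j]=10 take 9 → i++
[i=3,j=1] A[i]=17>B[j]=10 take 10 → j++
[i=3,j=2] A[i]=17<=B[j]=21 take 17 → i++
[i=4,j=2] A[i]=18<=B[j]=21 take 18 → i++
[i=5,j=2] A[i]=19<=B[j]=21 take 19 → i++
[i=6,j=2] A[i]=20<=B[j]=21 take 20 → i++
[i=7,j=2] A[i]=22>B[j]=21 take 21 → j++
[i=7,j=3] A[i]=22<=B[j]=35 take 22 → i++
[i=8,j=3] A[i]=24<=B[j]=35 take 24 → i++
[i=9,j=3] A[i]=32<=B[j]=35 take 32 → i++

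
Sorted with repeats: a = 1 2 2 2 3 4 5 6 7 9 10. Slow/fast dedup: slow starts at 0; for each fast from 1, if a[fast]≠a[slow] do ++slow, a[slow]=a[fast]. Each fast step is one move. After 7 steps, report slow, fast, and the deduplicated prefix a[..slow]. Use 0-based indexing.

slow=5, fast=8, prefix=[1, 2, 3, 4, 5, 6]

slow=0 fast=1: a[fast]=2≠a[slow]=1 write a[1]=2, slow++,fast++
slow=1 fast=2: a[fast]=2=a[slow] dup, fast++
slow=1 fast=3: a[fast]=2=a[slow] dup, fast++
slow=1 fast=4: a[fast]=3≠a[slow]=2 write a[2]=3, slow++,fast++
slow=2 fast=5: a[fast]=4≠a[slow]=3 write a[3]=4, slow++,fast++
slow=3 fast=6: a[fast]=5≠a[slow]=4 write a[4]=5, slow++,fast++
slow=4 fast=7: a[fast]=6≠a[slow]=5 write a[5]=6, slow++,fast++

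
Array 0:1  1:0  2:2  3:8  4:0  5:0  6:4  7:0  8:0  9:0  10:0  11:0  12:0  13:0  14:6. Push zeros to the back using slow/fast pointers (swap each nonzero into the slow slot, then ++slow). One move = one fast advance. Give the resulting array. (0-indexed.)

(s=0,f=0) a[fast]=1≠0 swap→a[0]=1 → slow++,fast++
(s=1,f=1) a[fast]=0 → fast++
(s=1,f=2) a[fast]=2≠0 swap→a[1]=2 → slow++,fast++
(s=2,f=3) a[fast]=8≠0 swap→a[2]=8 → slow++,fast++
(s=3,f=4) a[fast]=0 → fast++
(s=3,f=5) a[fast]=0 → fast++
(s=3,f=6) a[fast]=4≠0 swap→a[3]=4 → slow++,fast++
(s=4,f=7) a[fast]=0 → fast++
(s=4,f=8) a[fast]=0 → fast++
(s=4,f=9) a[fast]=0 → fast++
(s=4,f=10) a[fast]=0 → fast++
(s=4,f=11) a[fast]=0 → fast++
(s=4,f=12) a[fast]=0 → fast++
(s=4,f=13) a[fast]=0 → fast++
(s=4,f=14) a[fast]=6≠0 swap→a[4]=6 → slow++,fast++

[1, 2, 8, 4, 6, 0, 0, 0, 0, 0, 0, 0, 0, 0, 0]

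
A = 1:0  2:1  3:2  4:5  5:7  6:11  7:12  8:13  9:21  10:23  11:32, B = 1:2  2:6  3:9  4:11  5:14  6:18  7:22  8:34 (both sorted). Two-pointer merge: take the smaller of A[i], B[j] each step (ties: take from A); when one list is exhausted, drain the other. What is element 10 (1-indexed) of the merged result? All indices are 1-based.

[i=1,j=1] A[i]=0<=B[j]=2 take 0 → i++
[i=2,j=1] A[i]=1<=B[j]=2 take 1 → i++
[i=3,j=1] A[i]=2<=B[j]=2 take 2 → i++
[i=4,j=1] A[i]=5>B[j]=2 take 2 → j++
[i=4,j=2] A[i]=5<=B[j]=6 take 5 → i++
[i=5,j=2] A[i]=7>B[j]=6 take 6 → j++
[i=5,j=3] A[i]=7<=B[j]=9 take 7 → i++
[i=6,j=3] A[i]=11>B[j]=9 take 9 → j++
[i=6,j=4] A[i]=11<=B[j]=11 take 11 → i++
[i=7,j=4] A[i]=12>B[j]=11 take 11 → j++
[i=7,j=5] A[i]=12<=B[j]=14 take 12 → i++
[i=8,j=5] A[i]=13<=B[j]=14 take 13 → i++
[i=9,j=5] A[i]=21>B[j]=14 take 14 → j++
[i=9,j=6] A[i]=21>B[j]=18 take 18 → j++
[i=9,j=7] A[i]=21<=B[j]=22 take 21 → i++
[i=10,j=7] A[i]=23>B[j]=22 take 22 → j++
[i=10,j=8] A[i]=23<=B[j]=34 take 23 → i++
[i=11,j=8] A[i]=32<=B[j]=34 take 32 → i++
[i=12,j=8] A done, take B[j]=34 → j++

merged[10] = 11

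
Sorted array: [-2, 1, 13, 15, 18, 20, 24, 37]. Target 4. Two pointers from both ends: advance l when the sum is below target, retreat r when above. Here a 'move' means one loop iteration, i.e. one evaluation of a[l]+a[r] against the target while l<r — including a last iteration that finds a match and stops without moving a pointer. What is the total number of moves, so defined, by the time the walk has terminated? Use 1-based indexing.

7 moves

[1,8] -2+37=35 >4 → r--
[1,7] -2+24=22 >4 → r--
[1,6] -2+20=18 >4 → r--
[1,5] -2+18=16 >4 → r--
[1,4] -2+15=13 >4 → r--
[1,3] -2+13=11 >4 → r--
[1,2] -2+1=-1 <4 → l++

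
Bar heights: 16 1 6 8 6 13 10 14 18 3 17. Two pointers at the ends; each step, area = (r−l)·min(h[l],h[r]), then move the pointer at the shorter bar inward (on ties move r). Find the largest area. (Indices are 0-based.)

l=0 r=10: min(16,17)*10=160 best=160 *, l++
l=1 r=10: min(1,17)*9=9 best=160, l++
l=2 r=10: min(6,17)*8=48 best=160, l++
l=3 r=10: min(8,17)*7=56 best=160, l++
l=4 r=10: min(6,17)*6=36 best=160, l++
l=5 r=10: min(13,17)*5=65 best=160, l++
l=6 r=10: min(10,17)*4=40 best=160, l++
l=7 r=10: min(14,17)*3=42 best=160, l++
l=8 r=10: min(18,17)*2=34 best=160, r--
l=8 r=9: min(18,3)*1=3 best=160, r--

max area = 160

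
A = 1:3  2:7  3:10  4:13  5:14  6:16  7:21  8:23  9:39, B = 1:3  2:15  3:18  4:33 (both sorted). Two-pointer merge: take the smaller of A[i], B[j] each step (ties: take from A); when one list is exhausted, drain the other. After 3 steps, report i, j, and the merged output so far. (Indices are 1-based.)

[i=1,j=1] A[i]=3<=B[j]=3 take 3 → i++
[i=2,j=1] A[i]=7>B[j]=3 take 3 → j++
[i=2,j=2] A[i]=7<=B[j]=15 take 7 → i++

i=3, j=2, merged so far=[3, 3, 7]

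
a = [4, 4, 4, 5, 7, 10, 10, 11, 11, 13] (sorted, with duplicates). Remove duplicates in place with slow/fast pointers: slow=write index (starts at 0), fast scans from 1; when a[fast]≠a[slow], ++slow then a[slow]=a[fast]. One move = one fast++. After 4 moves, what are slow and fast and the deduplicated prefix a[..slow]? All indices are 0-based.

slow=2, fast=5, prefix=[4, 5, 7]

(s=0,f=1) a[fast]=4=a[slow] dup → fast++
(s=0,f=2) a[fast]=4=a[slow] dup → fast++
(s=0,f=3) a[fast]=5≠a[slow]=4 write a[1]=5 → slow++,fast++
(s=1,f=4) a[fast]=7≠a[slow]=5 write a[2]=7 → slow++,fast++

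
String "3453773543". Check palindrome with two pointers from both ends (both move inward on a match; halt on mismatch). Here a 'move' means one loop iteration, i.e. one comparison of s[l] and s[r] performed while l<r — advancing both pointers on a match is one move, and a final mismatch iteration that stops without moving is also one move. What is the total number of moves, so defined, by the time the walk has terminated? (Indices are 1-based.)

l=1 r=10: '3'=='3', l++,r--
l=2 r=9: '4'=='4', l++,r--
l=3 r=8: '5'=='5', l++,r--
l=4 r=7: '3'=='3', l++,r--
l=5 r=6: '7'=='7', l++,r--

5 moves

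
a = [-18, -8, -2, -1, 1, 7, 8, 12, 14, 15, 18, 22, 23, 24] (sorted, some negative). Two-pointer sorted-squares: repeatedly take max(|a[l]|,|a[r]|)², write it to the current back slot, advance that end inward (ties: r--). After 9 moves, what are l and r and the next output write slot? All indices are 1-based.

l=2, r=6, next write slot=5

l=1 r=14: |-18|<=|24| out[14]=576, r--
l=1 r=13: |-18|<=|23| out[13]=529, r--
l=1 r=12: |-18|<=|22| out[12]=484, r--
l=1 r=11: |-18|<=|18| out[11]=324, r--
l=1 r=10: |-18|>|15| out[10]=324, l++
l=2 r=10: |-8|<=|15| out[9]=225, r--
l=2 r=9: |-8|<=|14| out[8]=196, r--
l=2 r=8: |-8|<=|12| out[7]=144, r--
l=2 r=7: |-8|<=|8| out[6]=64, r--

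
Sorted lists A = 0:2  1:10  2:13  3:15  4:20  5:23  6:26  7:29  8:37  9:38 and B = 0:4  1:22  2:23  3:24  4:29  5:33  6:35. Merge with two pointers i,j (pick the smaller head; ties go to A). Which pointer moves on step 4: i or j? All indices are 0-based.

i=0 j=0: A[i]=2<=B[j]=4 take 2, i++
i=1 j=0: A[i]=10>B[j]=4 take 4, j++
i=1 j=1: A[i]=10<=B[j]=22 take 10, i++
i=2 j=1: A[i]=13<=B[j]=22 take 13, i++

i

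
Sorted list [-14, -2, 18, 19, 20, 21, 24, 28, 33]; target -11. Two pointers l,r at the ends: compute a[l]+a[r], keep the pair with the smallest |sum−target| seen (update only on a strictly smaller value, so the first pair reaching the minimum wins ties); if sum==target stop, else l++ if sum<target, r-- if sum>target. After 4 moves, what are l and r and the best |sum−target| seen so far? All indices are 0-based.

[0,8] -14+33=19 d=30 * → r--
[0,7] -14+28=14 d=25 * → r--
[0,6] -14+24=10 d=21 * → r--
[0,5] -14+21=7 d=18 * → r--

l=0, r=4, best |Δ|=18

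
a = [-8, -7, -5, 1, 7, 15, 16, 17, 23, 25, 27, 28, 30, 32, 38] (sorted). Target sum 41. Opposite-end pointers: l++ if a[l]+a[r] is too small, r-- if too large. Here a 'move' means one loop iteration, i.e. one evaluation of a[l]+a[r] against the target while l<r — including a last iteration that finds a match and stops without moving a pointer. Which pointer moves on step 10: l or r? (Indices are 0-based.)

l=0 r=14: -8+38=30 <41, l++
l=1 r=14: -7+38=31 <41, l++
l=2 r=14: -5+38=33 <41, l++
l=3 r=14: 1+38=39 <41, l++
l=4 r=14: 7+38=45 >41, r--
l=4 r=13: 7+32=39 <41, l++
l=5 r=13: 15+32=47 >41, r--
l=5 r=12: 15+30=45 >41, r--
l=5 r=11: 15+28=43 >41, r--
l=5 r=10: 15+27=42 >41, r--

r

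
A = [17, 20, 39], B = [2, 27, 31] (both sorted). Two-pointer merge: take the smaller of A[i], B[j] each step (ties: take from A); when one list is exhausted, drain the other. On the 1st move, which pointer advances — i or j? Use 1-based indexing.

[i=1,j=1] A[i]=17>B[j]=2 take 2 → j++

j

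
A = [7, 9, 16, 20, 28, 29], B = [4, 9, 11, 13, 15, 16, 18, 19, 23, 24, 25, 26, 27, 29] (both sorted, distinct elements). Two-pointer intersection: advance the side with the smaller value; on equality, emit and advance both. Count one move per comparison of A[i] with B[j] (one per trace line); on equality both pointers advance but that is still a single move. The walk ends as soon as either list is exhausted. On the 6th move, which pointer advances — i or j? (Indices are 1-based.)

[i=1,j=1] 7>4 → j++
[i=1,j=2] 7<9 → i++
[i=2,j=2] 9==9 emit → i++,j++
[i=3,j=3] 16>11 → j++
[i=3,j=4] 16>13 → j++
[i=3,j=5] 16>15 → j++

j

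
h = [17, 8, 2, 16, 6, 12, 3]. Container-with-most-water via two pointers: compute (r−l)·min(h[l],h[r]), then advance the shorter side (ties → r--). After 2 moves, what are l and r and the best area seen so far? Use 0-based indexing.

l=0, r=4, best area=60

l=0 r=6: min(17,3)*6=18 best=18 *, r--
l=0 r=5: min(17,12)*5=60 best=60 *, r--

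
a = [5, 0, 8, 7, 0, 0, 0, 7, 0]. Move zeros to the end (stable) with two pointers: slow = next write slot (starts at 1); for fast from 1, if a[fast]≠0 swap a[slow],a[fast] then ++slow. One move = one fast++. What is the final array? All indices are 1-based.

slow=1 fast=1: a[fast]=5≠0 swap→a[1]=5, slow++,fast++
slow=2 fast=2: a[fast]=0, fast++
slow=2 fast=3: a[fast]=8≠0 swap→a[2]=8, slow++,fast++
slow=3 fast=4: a[fast]=7≠0 swap→a[3]=7, slow++,fast++
slow=4 fast=5: a[fast]=0, fast++
slow=4 fast=6: a[fast]=0, fast++
slow=4 fast=7: a[fast]=0, fast++
slow=4 fast=8: a[fast]=7≠0 swap→a[4]=7, slow++,fast++
slow=5 fast=9: a[fast]=0, fast++

[5, 8, 7, 7, 0, 0, 0, 0, 0]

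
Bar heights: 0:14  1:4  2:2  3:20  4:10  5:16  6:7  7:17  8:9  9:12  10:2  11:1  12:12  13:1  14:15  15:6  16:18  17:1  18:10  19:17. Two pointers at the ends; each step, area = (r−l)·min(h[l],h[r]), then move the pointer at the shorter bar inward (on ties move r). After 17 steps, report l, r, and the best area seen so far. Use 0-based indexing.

l=0 r=19: min(14,17)*19=266 best=266 *, l++
l=1 r=19: min(4,17)*18=72 best=266, l++
l=2 r=19: min(2,17)*17=34 best=266, l++
l=3 r=19: min(20,17)*16=272 best=272 *, r--
l=3 r=18: min(20,10)*15=150 best=272, r--
l=3 r=17: min(20,1)*14=14 best=272, r--
l=3 r=16: min(20,18)*13=234 best=272, r--
l=3 r=15: min(20,6)*12=72 best=272, r--
l=3 r=14: min(20,15)*11=165 best=272, r--
l=3 r=13: min(20,1)*10=10 best=272, r--
l=3 r=12: min(20,12)*9=108 best=272, r--
l=3 r=11: min(20,1)*8=8 best=272, r--
l=3 r=10: min(20,2)*7=14 best=272, r--
l=3 r=9: min(20,12)*6=72 best=272, r--
l=3 r=8: min(20,9)*5=45 best=272, r--
l=3 r=7: min(20,17)*4=68 best=272, r--
l=3 r=6: min(20,7)*3=21 best=272, r--

l=3, r=5, best area=272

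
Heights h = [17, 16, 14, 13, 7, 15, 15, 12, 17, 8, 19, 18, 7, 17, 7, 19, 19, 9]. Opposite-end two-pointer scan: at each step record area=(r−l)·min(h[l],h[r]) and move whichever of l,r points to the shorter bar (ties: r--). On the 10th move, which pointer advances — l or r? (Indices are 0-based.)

l

l=0 r=17: min(17,9)*17=153 best=153 *, r--
l=0 r=16: min(17,19)*16=272 best=272 *, l++
l=1 r=16: min(16,19)*15=240 best=272, l++
l=2 r=16: min(14,19)*14=196 best=272, l++
l=3 r=16: min(13,19)*13=169 best=272, l++
l=4 r=16: min(7,19)*12=84 best=272, l++
l=5 r=16: min(15,19)*11=165 best=272, l++
l=6 r=16: min(15,19)*10=150 best=272, l++
l=7 r=16: min(12,19)*9=108 best=272, l++
l=8 r=16: min(17,19)*8=136 best=272, l++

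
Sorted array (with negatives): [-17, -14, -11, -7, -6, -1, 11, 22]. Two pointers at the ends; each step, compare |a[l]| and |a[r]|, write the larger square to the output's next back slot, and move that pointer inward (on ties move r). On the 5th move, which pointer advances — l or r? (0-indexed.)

[0,7] |-17|<=|22| out[7]=484 → r--
[0,6] |-17|>|11| out[6]=289 → l++
[1,6] |-14|>|11| out[5]=196 → l++
[2,6] |-11|<=|11| out[4]=121 → r--
[2,5] |-11|>|-1| out[3]=121 → l++

l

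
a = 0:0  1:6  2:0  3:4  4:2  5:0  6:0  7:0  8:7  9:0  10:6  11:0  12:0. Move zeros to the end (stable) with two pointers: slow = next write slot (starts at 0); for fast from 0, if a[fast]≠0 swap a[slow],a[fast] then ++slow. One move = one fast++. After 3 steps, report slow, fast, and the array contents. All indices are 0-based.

slow=1, fast=3, a=[6, 0, 0, 4, 2, 0, 0, 0, 7, 0, 6, 0, 0]

(s=0,f=0) a[fast]=0 → fast++
(s=0,f=1) a[fast]=6≠0 swap→a[0]=6 → slow++,fast++
(s=1,f=2) a[fast]=0 → fast++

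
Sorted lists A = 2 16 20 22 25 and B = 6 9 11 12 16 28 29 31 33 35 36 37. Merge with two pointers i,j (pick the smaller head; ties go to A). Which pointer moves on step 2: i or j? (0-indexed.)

j

[i=0,j=0] A[i]=2<=B[j]=6 take 2 → i++
[i=1,j=0] A[i]=16>B[j]=6 take 6 → j++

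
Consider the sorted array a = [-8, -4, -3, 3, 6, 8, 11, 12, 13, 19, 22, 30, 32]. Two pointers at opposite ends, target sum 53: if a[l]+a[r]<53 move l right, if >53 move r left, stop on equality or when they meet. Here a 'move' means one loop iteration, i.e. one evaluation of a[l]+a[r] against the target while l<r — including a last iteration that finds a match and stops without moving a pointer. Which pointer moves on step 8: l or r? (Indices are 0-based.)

l

l=0 r=12: -8+32=24 <53, l++
l=1 r=12: -4+32=28 <53, l++
l=2 r=12: -3+32=29 <53, l++
l=3 r=12: 3+32=35 <53, l++
l=4 r=12: 6+32=38 <53, l++
l=5 r=12: 8+32=40 <53, l++
l=6 r=12: 11+32=43 <53, l++
l=7 r=12: 12+32=44 <53, l++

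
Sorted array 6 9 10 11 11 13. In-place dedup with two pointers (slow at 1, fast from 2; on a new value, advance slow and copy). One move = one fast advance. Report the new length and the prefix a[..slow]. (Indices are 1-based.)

length 5; prefix = [6, 9, 10, 11, 13]

(s=1,f=2) a[fast]=9≠a[slow]=6 write a[2]=9 → slow++,fast++
(s=2,f=3) a[fast]=10≠a[slow]=9 write a[3]=10 → slow++,fast++
(s=3,f=4) a[fast]=11≠a[slow]=10 write a[4]=11 → slow++,fast++
(s=4,f=5) a[fast]=11=a[slow] dup → fast++
(s=4,f=6) a[fast]=13≠a[slow]=11 write a[5]=13 → slow++,fast++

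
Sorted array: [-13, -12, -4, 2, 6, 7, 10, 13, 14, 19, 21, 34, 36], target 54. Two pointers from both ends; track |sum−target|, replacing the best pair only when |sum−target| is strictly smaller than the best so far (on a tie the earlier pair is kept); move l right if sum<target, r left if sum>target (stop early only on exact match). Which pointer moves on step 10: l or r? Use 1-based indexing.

l=1 r=13: -13+36=23 d=31 *, l++
l=2 r=13: -12+36=24 d=30 *, l++
l=3 r=13: -4+36=32 d=22 *, l++
l=4 r=13: 2+36=38 d=16 *, l++
l=5 r=13: 6+36=42 d=12 *, l++
l=6 r=13: 7+36=43 d=11 *, l++
l=7 r=13: 10+36=46 d=8 *, l++
l=8 r=13: 13+36=49 d=5 *, l++
l=9 r=13: 14+36=50 d=4 *, l++
l=10 r=13: 19+36=55 d=1 *, r--

r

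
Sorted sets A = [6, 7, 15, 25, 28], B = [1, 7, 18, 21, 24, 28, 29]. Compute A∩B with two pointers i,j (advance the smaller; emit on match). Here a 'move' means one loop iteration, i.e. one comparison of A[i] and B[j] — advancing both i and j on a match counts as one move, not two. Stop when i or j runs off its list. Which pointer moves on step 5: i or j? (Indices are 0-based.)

j

[i=0,j=0] 6>1 → j++
[i=0,j=1] 6<7 → i++
[i=1,j=1] 7==7 emit → i++,j++
[i=2,j=2] 15<18 → i++
[i=3,j=2] 25>18 → j++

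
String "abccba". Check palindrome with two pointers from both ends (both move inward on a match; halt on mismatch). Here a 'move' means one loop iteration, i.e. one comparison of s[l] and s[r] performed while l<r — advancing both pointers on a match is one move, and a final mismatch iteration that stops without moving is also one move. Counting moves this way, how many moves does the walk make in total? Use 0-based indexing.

3 moves

l=0 r=5: 'a'=='a', l++,r--
l=1 r=4: 'b'=='b', l++,r--
l=2 r=3: 'c'=='c', l++,r--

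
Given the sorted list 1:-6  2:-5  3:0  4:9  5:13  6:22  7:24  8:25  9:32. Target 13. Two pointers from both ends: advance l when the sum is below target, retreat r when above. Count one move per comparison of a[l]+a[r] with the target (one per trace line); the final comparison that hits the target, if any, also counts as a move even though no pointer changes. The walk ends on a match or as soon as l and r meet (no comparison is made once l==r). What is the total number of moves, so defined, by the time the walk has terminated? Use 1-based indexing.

l=1 r=9: -6+32=26 >13, r--
l=1 r=8: -6+25=19 >13, r--
l=1 r=7: -6+24=18 >13, r--
l=1 r=6: -6+22=16 >13, r--
l=1 r=5: -6+13=7 <13, l++
l=2 r=5: -5+13=8 <13, l++
l=3 r=5: 0+13=13, found

7 moves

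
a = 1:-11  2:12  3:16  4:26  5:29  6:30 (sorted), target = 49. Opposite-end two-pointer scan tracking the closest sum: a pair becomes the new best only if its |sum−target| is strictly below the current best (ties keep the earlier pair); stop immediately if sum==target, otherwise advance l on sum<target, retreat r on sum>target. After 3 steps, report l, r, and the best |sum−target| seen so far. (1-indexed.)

l=4, r=6, best |Δ|=3

[1,6] -11+30=19 d=30 * → l++
[2,6] 12+30=42 d=7 * → l++
[3,6] 16+30=46 d=3 * → l++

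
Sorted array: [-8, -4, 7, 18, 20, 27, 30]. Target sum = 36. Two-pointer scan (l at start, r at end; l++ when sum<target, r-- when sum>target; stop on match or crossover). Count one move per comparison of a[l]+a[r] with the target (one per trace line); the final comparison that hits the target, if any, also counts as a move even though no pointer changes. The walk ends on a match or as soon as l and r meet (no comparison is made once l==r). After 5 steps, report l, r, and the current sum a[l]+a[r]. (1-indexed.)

l=4, r=5, sum=38

l=1 r=7: -8+30=22 <36, l++
l=2 r=7: -4+30=26 <36, l++
l=3 r=7: 7+30=37 >36, r--
l=3 r=6: 7+27=34 <36, l++
l=4 r=6: 18+27=45 >36, r--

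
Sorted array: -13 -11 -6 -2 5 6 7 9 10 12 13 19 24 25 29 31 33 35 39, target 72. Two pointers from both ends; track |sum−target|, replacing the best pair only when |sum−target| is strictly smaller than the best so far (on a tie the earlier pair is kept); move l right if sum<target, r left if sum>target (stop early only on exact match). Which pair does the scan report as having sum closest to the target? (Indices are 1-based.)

pair (33, 39) with sum 72 (|Δ|=0)

[1,19] -13+39=26 d=46 * → l++
[2,19] -11+39=28 d=44 * → l++
[3,19] -6+39=33 d=39 * → l++
[4,19] -2+39=37 d=35 * → l++
[5,19] 5+39=44 d=28 * → l++
[6,19] 6+39=45 d=27 * → l++
[7,19] 7+39=46 d=26 * → l++
[8,19] 9+39=48 d=24 * → l++
[9,19] 10+39=49 d=23 * → l++
[10,19] 12+39=51 d=21 * → l++
[11,19] 13+39=52 d=20 * → l++
[12,19] 19+39=58 d=14 * → l++
[13,19] 24+39=63 d=9 * → l++
[14,19] 25+39=64 d=8 * → l++
[15,19] 29+39=68 d=4 * → l++
[16,19] 31+39=70 d=2 * → l++
[17,19] 33+39=72 d=0 * → stop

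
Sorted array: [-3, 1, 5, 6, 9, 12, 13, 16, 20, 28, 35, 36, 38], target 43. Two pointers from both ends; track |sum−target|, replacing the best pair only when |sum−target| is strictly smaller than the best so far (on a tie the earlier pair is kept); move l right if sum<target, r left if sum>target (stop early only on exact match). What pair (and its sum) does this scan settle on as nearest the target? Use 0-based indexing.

pair (5, 38) with sum 43 (|Δ|=0)

l=0 r=12: -3+38=35 d=8 *, l++
l=1 r=12: 1+38=39 d=4 *, l++
l=2 r=12: 5+38=43 d=0 *, stop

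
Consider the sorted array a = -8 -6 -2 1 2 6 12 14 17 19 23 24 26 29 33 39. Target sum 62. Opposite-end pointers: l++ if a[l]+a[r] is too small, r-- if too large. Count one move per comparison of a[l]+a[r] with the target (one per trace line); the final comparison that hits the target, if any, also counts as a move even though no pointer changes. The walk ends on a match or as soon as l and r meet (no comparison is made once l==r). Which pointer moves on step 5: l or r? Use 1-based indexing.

l

l=1 r=16: -8+39=31 <62, l++
l=2 r=16: -6+39=33 <62, l++
l=3 r=16: -2+39=37 <62, l++
l=4 r=16: 1+39=40 <62, l++
l=5 r=16: 2+39=41 <62, l++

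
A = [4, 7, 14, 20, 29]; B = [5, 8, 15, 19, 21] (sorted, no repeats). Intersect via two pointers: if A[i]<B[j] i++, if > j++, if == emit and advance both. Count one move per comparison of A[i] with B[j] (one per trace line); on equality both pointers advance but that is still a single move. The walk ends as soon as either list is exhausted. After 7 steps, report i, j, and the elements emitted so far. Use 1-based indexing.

[i=1,j=1] 4<5 → i++
[i=2,j=1] 7>5 → j++
[i=2,j=2] 7<8 → i++
[i=3,j=2] 14>8 → j++
[i=3,j=3] 14<15 → i++
[i=4,j=3] 20>15 → j++
[i=4,j=4] 20>19 → j++

i=4, j=5, emitted=[]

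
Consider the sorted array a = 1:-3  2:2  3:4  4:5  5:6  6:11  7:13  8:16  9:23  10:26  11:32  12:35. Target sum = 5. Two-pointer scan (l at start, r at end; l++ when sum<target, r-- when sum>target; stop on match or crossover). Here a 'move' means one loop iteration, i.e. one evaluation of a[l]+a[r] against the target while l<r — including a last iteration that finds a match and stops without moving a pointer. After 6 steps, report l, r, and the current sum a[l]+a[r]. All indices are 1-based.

[1,12] -3+35=32 >5 → r--
[1,11] -3+32=29 >5 → r--
[1,10] -3+26=23 >5 → r--
[1,9] -3+23=20 >5 → r--
[1,8] -3+16=13 >5 → r--
[1,7] -3+13=10 >5 → r--

l=1, r=6, sum=8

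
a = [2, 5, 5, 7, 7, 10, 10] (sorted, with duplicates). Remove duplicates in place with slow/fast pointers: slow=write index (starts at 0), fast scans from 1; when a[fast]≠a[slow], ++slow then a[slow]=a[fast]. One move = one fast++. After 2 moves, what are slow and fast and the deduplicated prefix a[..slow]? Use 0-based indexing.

(s=0,f=1) a[fast]=5≠a[slow]=2 write a[1]=5 → slow++,fast++
(s=1,f=2) a[fast]=5=a[slow] dup → fast++

slow=1, fast=3, prefix=[2, 5]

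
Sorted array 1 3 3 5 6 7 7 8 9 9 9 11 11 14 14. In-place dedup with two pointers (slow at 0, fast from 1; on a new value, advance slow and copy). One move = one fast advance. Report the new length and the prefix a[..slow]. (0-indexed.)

length 9; prefix = [1, 3, 5, 6, 7, 8, 9, 11, 14]

(s=0,f=1) a[fast]=3≠a[slow]=1 write a[1]=3 → slow++,fast++
(s=1,f=2) a[fast]=3=a[slow] dup → fast++
(s=1,f=3) a[fast]=5≠a[slow]=3 write a[2]=5 → slow++,fast++
(s=2,f=4) a[fast]=6≠a[slow]=5 write a[3]=6 → slow++,fast++
(s=3,f=5) a[fast]=7≠a[slow]=6 write a[4]=7 → slow++,fast++
(s=4,f=6) a[fast]=7=a[slow] dup → fast++
(s=4,f=7) a[fast]=8≠a[slow]=7 write a[5]=8 → slow++,fast++
(s=5,f=8) a[fast]=9≠a[slow]=8 write a[6]=9 → slow++,fast++
(s=6,f=9) a[fast]=9=a[slow] dup → fast++
(s=6,f=10) a[fast]=9=a[slow] dup → fast++
(s=6,f=11) a[fast]=11≠a[slow]=9 write a[7]=11 → slow++,fast++
(s=7,f=12) a[fast]=11=a[slow] dup → fast++
(s=7,f=13) a[fast]=14≠a[slow]=11 write a[8]=14 → slow++,fast++
(s=8,f=14) a[fast]=14=a[slow] dup → fast++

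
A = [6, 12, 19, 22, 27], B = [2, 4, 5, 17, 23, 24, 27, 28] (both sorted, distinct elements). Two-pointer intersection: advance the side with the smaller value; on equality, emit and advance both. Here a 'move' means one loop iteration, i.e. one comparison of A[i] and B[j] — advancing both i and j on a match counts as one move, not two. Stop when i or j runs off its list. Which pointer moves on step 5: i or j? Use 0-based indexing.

[i=0,j=0] 6>2 → j++
[i=0,j=1] 6>4 → j++
[i=0,j=2] 6>5 → j++
[i=0,j=3] 6<17 → i++
[i=1,j=3] 12<17 → i++

i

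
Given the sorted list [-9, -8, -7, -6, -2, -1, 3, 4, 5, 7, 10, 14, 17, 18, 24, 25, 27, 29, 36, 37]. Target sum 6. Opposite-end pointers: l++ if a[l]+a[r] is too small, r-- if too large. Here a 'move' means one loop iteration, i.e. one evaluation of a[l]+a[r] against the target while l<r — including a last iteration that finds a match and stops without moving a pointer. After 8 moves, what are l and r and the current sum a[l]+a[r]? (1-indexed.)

l=1, r=12, sum=5

[1,20] -9+37=28 >6 → r--
[1,19] -9+36=27 >6 → r--
[1,18] -9+29=20 >6 → r--
[1,17] -9+27=18 >6 → r--
[1,16] -9+25=16 >6 → r--
[1,15] -9+24=15 >6 → r--
[1,14] -9+18=9 >6 → r--
[1,13] -9+17=8 >6 → r--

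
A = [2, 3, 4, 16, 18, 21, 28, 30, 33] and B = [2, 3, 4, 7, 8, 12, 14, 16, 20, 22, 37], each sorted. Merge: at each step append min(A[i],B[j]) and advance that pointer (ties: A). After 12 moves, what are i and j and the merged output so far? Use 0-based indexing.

i=4, j=8, merged so far=[2, 2, 3, 3, 4, 4, 7, 8, 12, 14, 16, 16]

i=0 j=0: A[i]=2<=B[j]=2 take 2, i++
i=1 j=0: A[i]=3>B[j]=2 take 2, j++
i=1 j=1: A[i]=3<=B[j]=3 take 3, i++
i=2 j=1: A[i]=4>B[j]=3 take 3, j++
i=2 j=2: A[i]=4<=B[j]=4 take 4, i++
i=3 j=2: A[i]=16>B[j]=4 take 4, j++
i=3 j=3: A[i]=16>B[j]=7 take 7, j++
i=3 j=4: A[i]=16>B[j]=8 take 8, j++
i=3 j=5: A[i]=16>B[j]=12 take 12, j++
i=3 j=6: A[i]=16>B[j]=14 take 14, j++
i=3 j=7: A[i]=16<=B[j]=16 take 16, i++
i=4 j=7: A[i]=18>B[j]=16 take 16, j++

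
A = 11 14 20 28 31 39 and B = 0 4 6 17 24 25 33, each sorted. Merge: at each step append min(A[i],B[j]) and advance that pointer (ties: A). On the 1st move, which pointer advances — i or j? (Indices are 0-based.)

j

i=0 j=0: A[i]=11>B[j]=0 take 0, j++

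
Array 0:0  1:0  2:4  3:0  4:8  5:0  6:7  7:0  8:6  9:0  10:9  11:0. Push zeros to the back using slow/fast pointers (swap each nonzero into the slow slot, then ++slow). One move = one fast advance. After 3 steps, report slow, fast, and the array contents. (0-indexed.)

(s=0,f=0) a[fast]=0 → fast++
(s=0,f=1) a[fast]=0 → fast++
(s=0,f=2) a[fast]=4≠0 swap→a[0]=4 → slow++,fast++

slow=1, fast=3, a=[4, 0, 0, 0, 8, 0, 7, 0, 6, 0, 9, 0]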